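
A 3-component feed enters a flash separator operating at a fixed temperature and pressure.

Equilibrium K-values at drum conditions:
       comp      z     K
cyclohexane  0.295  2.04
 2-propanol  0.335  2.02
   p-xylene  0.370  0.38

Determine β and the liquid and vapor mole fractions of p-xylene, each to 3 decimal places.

Material balance + equilibrium reduce to Σ zᵢ(Kᵢ−1)/(1+β(Kᵢ−1)) = 0.
Feasibility: ΣzᵢKᵢ = 1.419, Σzᵢ/Kᵢ = 1.284 — both > 1, two phases present.
Newton iteration, β⁰ = 0.5:
  β = 0.500: g = 0.0957, g' = -0.590 → β = 0.662
  β = 0.662: g = -0.0036, g' = -0.645 → β = 0.657
Converged at β = 0.657.
Compositions from xᵢ = zᵢ/(1+β(Kᵢ−1)), yᵢ = Kᵢxᵢ:
  cyclohexane: x = 0.175, y = 0.358
  2-propanol: x = 0.201, y = 0.405
  p-xylene: x = 0.624, y = 0.237

β = 0.657, x_p-xylene = 0.624, y_p-xylene = 0.237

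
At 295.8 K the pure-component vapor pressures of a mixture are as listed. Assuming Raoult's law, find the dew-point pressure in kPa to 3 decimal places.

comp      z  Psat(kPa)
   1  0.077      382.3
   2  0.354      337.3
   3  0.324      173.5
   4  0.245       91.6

Pdew = 172.621 kPa

At the dew point ψ → 1, so Σzᵢ/Kᵢ = 1 with Kᵢ = Pᵢˢᵃᵗ/P ⇒ 1/P = Σzᵢ/Pᵢˢᵃᵗ.
1/P = 0.077/382.3 + 0.354/337.3 + 0.324/173.5 + 0.245/91.6 = 0.005793 ⇒ P = 172.621 kPa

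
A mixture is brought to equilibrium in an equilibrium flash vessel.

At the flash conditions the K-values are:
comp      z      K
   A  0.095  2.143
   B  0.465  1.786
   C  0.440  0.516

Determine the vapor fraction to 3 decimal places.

Material balance + equilibrium reduce to Σ zᵢ(Kᵢ−1)/(1+ψ(Kᵢ−1)) = 0.
Feasibility: ΣzᵢKᵢ = 1.261, Σzᵢ/Kᵢ = 1.157 — both > 1, two phases present.
Newton iteration, ψ⁰ = 0.56:
  ψ = 0.560: g = 0.0278, g' = -0.379 → ψ = 0.634
  ψ = 0.634: g = -0.0002, g' = -0.384 → ψ = 0.633
Converged at ψ = 0.633.

ψ = 0.633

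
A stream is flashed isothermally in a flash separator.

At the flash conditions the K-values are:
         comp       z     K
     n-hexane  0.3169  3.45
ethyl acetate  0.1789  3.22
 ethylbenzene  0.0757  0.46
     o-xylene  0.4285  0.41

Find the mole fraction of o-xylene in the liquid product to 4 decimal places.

x_o-xylene = 0.6868

Material balance + equilibrium reduce to Σ zᵢ(Kᵢ−1)/(1+ψ(Kᵢ−1)) = 0.
Check two-phase: ΣzᵢKᵢ = 1.8799 > 1 and Σzᵢ/Kᵢ = 1.3571 > 1, so g(0) = 0.8799 > 0 and g(1) = -0.3571 < 0.
Newton iteration, ψ⁰ = 0.46:
  ψ = 0.4600: g = 0.16014, g' = -0.9563 → ψ = 0.6275
  ψ = 0.6275: g = 0.00872, g' = -0.8760 → ψ = 0.6374
Converged at ψ = 0.6374.
Compositions from xᵢ = zᵢ/(1+ψ(Kᵢ−1)), yᵢ = Kᵢxᵢ:
  n-hexane: x = 0.1237, y = 0.4268
  ethyl acetate: x = 0.0741, y = 0.2385
  ethylbenzene: x = 0.1154, y = 0.0531
  o-xylene: x = 0.6868, y = 0.2816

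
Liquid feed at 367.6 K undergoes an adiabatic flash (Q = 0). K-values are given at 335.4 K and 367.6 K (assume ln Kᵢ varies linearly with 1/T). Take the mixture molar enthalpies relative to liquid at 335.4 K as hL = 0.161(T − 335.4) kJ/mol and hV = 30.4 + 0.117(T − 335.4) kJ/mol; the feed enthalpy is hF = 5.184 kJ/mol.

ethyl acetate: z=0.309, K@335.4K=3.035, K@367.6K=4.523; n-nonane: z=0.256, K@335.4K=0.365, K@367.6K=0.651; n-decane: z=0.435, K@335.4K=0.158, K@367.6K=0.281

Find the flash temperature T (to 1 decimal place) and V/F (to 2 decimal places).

Adiabatic flash: solve Rachford–Rice at each trial T, then check hF = ψ·hV(T) + (1−ψ)·hL(T).
  T = 335.4 K: K = (3.035, 0.365, 0.158), RR gives ψ = 0.064, H_out = 1.941 kJ/mol
  T = 367.6 K: K = (4.523, 0.651, 0.281), RR gives ψ = 0.324, H_out = 14.572 kJ/mol
  T = 351.5 K: K = (3.739, 0.494, 0.214), RR gives ψ = 0.198, H_out = 8.462 kJ/mol
  T = 343.4 K: K = (3.375, 0.426, 0.184), RR gives ψ = 0.133, H_out = 5.292 kJ/mol
  T = 339.4 K: K = (3.202, 0.395, 0.171), RR gives ψ = 0.100, H_out = 3.653 kJ/mol
  T = 341.4 K: K = (3.288, 0.410, 0.177), RR gives ψ = 0.117, H_out = 4.481 kJ/mol
Linear interpolation between T = 341.4 (H_out = 4.481) and T = 343.4 (H_out = 5.292) on hF = 5.184 gives T ≈ 343.1 K, at which ψ = 0.13.

T = 343.1 K, V/F = 0.13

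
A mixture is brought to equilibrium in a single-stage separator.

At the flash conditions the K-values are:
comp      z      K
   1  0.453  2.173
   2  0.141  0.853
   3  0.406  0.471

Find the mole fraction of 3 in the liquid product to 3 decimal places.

Let β = V/F and solve Σ zᵢ(Kᵢ−1)/(1+β(Kᵢ−1)) = 0.
g(0) = ΣzᵢKᵢ − 1 = 0.296 and g(1) = 1 − Σzᵢ/Kᵢ = -0.236, so a root lies in (0, 1).
Newton–Raphson from β = 0.62:
  β = 0.620: g = -0.0348, g' = -0.464 → β = 0.545
Converged at β = 0.545.
Compositions from xᵢ = zᵢ/(1+β(Kᵢ−1)), yᵢ = Kᵢxᵢ:
  1: x = 0.276, y = 0.601
  2: x = 0.153, y = 0.131
  3: x = 0.570, y = 0.269

x_3 = 0.570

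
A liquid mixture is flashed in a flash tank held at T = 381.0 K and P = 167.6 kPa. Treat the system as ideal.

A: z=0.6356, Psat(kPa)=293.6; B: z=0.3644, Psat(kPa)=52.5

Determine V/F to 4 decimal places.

V/F = 0.4408

Raoult's law: Kᵢ = Pᵢˢᵃᵗ/P = Pᵢˢᵃᵗ/167.6.
  K_A = 293.6/167.6 = 1.751790, K_B = 52.5/167.6 = 0.313246
Rachford–Rice: g(V/F) = Σ zᵢ(Kᵢ−1)/(1+V/F(Kᵢ−1)) = 0.
g(0) = ΣzᵢKᵢ − 1 = 0.2276 and g(1) = 1 − Σzᵢ/Kᵢ = -0.5261, so a root lies in (0, 1).
Binary case is linear: z₁(K₁−1)(1+V/F(K₂−1)) + z₂(K₂−1)(1+V/F(K₁−1)) = 0
⇒ V/F = [z₁(K₁−1)+z₂(K₂−1)] / [−(K₁−1)(K₂−1)] = 0.22758/0.51629 = 0.4408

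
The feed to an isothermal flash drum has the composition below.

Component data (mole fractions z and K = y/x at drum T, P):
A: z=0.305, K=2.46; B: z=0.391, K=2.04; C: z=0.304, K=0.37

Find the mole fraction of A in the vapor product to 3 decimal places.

y_A = 0.334

Newton–Raphson from β = 0.5:
  β = 0.500: g = 0.2453, g' = -0.657 → β = 0.873
  β = 0.873: g = -0.0168, g' = -0.838 → β = 0.853
Converged at β = 0.853.
Compositions from xᵢ = zᵢ/(1+β(Kᵢ−1)), yᵢ = Kᵢxᵢ:
  A: x = 0.136, y = 0.334
  B: x = 0.207, y = 0.423
  C: x = 0.657, y = 0.243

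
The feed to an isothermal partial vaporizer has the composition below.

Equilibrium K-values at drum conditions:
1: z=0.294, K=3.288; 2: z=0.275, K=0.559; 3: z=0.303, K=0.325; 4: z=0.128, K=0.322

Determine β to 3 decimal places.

Let β = V/F and solve Σ zᵢ(Kᵢ−1)/(1+β(Kᵢ−1)) = 0.
Feasibility: ΣzᵢKᵢ = 1.260, Σzᵢ/Kᵢ = 1.911 — both > 1, two phases present.
Iterate (Newton) starting at β = 0.5:
  β = 0.500: g = -0.2818, g' = -0.872 → β = 0.177
  β = 0.177: g = 0.0166, g' = -1.097 → β = 0.192
Converged at β = 0.192.

β = 0.192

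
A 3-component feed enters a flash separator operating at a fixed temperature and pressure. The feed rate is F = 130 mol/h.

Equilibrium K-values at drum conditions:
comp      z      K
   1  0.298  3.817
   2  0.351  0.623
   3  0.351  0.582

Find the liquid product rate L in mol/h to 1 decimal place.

L = 65.0 mol/h

Let β = V/F and solve Σ zᵢ(Kᵢ−1)/(1+β(Kᵢ−1)) = 0.
g(0) = ΣzᵢKᵢ − 1 = 0.560 and g(1) = 1 − Σzᵢ/Kᵢ = -0.245, so a root lies in (0, 1).
Iterate (Newton) starting at β = 0.42:
  β = 0.420: g = 0.0493, g' = -0.657 → β = 0.495
  β = 0.495: g = 0.0028, g' = -0.585 → β = 0.500
Converged at β = 0.500.
Then V = β·F = 0.5000·130 = 65.0 mol/h and L = F − V = 65.0 mol/h.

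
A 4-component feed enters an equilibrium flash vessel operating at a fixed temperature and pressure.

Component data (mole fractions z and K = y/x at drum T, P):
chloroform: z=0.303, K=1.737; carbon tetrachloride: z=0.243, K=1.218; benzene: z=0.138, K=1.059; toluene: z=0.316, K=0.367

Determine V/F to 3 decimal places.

Newton iteration, V/F⁰ = 0.5:
  V/F = 0.500: g = -0.0738, g' = -0.369 → V/F = 0.300
  V/F = 0.300: g = -0.0063, g' = -0.314 → V/F = 0.280
Converged at V/F = 0.280.

V/F = 0.280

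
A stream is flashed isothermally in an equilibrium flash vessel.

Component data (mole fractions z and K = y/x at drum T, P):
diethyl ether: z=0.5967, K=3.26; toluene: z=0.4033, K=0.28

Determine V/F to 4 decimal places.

Material balance + equilibrium reduce to Σ zᵢ(Kᵢ−1)/(1+V/F(Kᵢ−1)) = 0.
Feasibility: ΣzᵢKᵢ = 2.0582, Σzᵢ/Kᵢ = 1.6234 — both > 1, two phases present.
Binary case is linear: z₁(K₁−1)(1+V/F(K₂−1)) + z₂(K₂−1)(1+V/F(K₁−1)) = 0
⇒ V/F = [z₁(K₁−1)+z₂(K₂−1)] / [−(K₁−1)(K₂−1)] = 1.05817/1.62720 = 0.6503

V/F = 0.6503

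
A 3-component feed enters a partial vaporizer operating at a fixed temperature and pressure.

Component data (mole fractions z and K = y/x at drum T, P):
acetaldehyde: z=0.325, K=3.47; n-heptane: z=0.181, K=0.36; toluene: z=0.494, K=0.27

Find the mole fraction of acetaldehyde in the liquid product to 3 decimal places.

x_acetaldehyde = 0.222

Material balance + equilibrium reduce to Σ zᵢ(Kᵢ−1)/(1+ψ(Kᵢ−1)) = 0.
Check two-phase: ΣzᵢKᵢ = 1.326 > 1 and Σzᵢ/Kᵢ = 2.426 > 1, so g(0) = 0.326 > 0 and g(1) = -1.426 < 0.
Iterate (Newton) starting at ψ = 0.38:
  ψ = 0.380: g = -0.2380, g' = -1.161 → ψ = 0.175
  ψ = 0.175: g = 0.0166, g' = -1.407 → ψ = 0.187
Converged at ψ = 0.187.
Compositions from xᵢ = zᵢ/(1+ψ(Kᵢ−1)), yᵢ = Kᵢxᵢ:
  acetaldehyde: x = 0.222, y = 0.772
  n-heptane: x = 0.206, y = 0.074
  toluene: x = 0.572, y = 0.154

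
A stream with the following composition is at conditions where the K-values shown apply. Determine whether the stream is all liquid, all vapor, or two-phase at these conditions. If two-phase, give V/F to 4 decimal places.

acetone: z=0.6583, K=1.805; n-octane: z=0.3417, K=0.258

two-phase, V/F = 0.4627

ΣzᵢKᵢ = 1.2764; Σzᵢ/Kᵢ = 1.6891.
Both exceed 1, so a two-phase solution exists.
Rachford–Rice: g(ψ) = Σ zᵢ(Kᵢ−1)/(1+ψ(Kᵢ−1)) = 0.
Binary case is linear: z₁(K₁−1)(1+ψ(K₂−1)) + z₂(K₂−1)(1+ψ(K₁−1)) = 0
⇒ ψ = [z₁(K₁−1)+z₂(K₂−1)] / [−(K₁−1)(K₂−1)] = 0.27639/0.59731 = 0.4627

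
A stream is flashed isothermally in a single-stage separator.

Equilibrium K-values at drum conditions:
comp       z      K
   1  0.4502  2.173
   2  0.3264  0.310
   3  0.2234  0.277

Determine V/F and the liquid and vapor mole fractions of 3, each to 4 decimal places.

V/F = 0.1713, x_3 = 0.2550, y_3 = 0.0706

Rachford–Rice: g(V/F) = Σ zᵢ(Kᵢ−1)/(1+V/F(Kᵢ−1)) = 0.
g(0) = ΣzᵢKᵢ − 1 = 0.1414 and g(1) = 1 − Σzᵢ/Kᵢ = -1.0666, so a root lies in (0, 1).
Iterate (Newton) starting at V/F = 0.38:
  V/F = 0.3800: g = -0.16269, g' = -0.8038 → V/F = 0.1776
  V/F = 0.1776: g = -0.00495, g' = -0.7798 → V/F = 0.1713
Converged at V/F = 0.1713.
Compositions from xᵢ = zᵢ/(1+V/F(Kᵢ−1)), yᵢ = Kᵢxᵢ:
  1: x = 0.3749, y = 0.8146
  2: x = 0.3701, y = 0.1147
  3: x = 0.2550, y = 0.0706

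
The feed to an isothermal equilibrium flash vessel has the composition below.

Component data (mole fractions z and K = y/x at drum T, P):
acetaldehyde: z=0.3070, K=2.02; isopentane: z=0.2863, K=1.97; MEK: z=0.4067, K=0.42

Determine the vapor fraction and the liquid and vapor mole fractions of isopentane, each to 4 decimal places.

ψ = 0.6144, x_isopentane = 0.1794, y_isopentane = 0.3534

Iterate (Newton) starting at ψ = 0.36:
  ψ = 0.3600: g = 0.13673, g' = -0.5374 → ψ = 0.6144
Converged at ψ = 0.6144.
Compositions from xᵢ = zᵢ/(1+ψ(Kᵢ−1)), yᵢ = Kᵢxᵢ:
  acetaldehyde: x = 0.1887, y = 0.3812
  isopentane: x = 0.1794, y = 0.3534
  MEK: x = 0.6319, y = 0.2654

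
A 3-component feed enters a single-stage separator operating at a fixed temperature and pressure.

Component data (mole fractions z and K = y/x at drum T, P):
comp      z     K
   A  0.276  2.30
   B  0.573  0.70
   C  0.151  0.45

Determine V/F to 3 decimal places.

V/F = 0.221

Material balance + equilibrium reduce to Σ zᵢ(Kᵢ−1)/(1+V/F(Kᵢ−1)) = 0.
g(0) = ΣzᵢKᵢ − 1 = 0.104 and g(1) = 1 − Σzᵢ/Kᵢ = -0.274, so a root lies in (0, 1).
Newton–Raphson from V/F = 0.5:
  V/F = 0.500: g = -0.0993, g' = -0.330 → V/F = 0.199
  V/F = 0.199: g = 0.0091, g' = -0.411 → V/F = 0.221
Converged at V/F = 0.221.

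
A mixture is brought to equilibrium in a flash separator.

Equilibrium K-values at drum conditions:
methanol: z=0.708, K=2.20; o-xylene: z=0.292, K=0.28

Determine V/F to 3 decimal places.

V/F = 0.740

Rachford–Rice: g(V/F) = Σ zᵢ(Kᵢ−1)/(1+V/F(Kᵢ−1)) = 0.
g(0) = ΣzᵢKᵢ − 1 = 0.639 and g(1) = 1 − Σzᵢ/Kᵢ = -0.365, so a root lies in (0, 1).
Newton–Raphson from V/F = 0.56:
  V/F = 0.560: g = 0.1559, g' = -0.790 → V/F = 0.757
  V/F = 0.757: g = -0.0173, g' = -1.012 → V/F = 0.740
Converged at V/F = 0.740.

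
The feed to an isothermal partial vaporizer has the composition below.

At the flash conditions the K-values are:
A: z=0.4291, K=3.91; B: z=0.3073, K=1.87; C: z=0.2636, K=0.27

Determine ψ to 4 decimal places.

ψ = 0.8545

Material balance + equilibrium reduce to Σ zᵢ(Kᵢ−1)/(1+ψ(Kᵢ−1)) = 0.
Check two-phase: ΣzᵢKᵢ = 2.3236 > 1 and Σzᵢ/Kᵢ = 1.2504 > 1, so g(0) = 1.3236 > 0 and g(1) = -0.2504 < 0.
Newton–Raphson from ψ = 0.5:
  ψ = 0.5000: g = 0.39190, g' = -1.0642 → ψ = 0.8682
  ψ = 0.8682: g = -0.01913, g' = -1.4153 → ψ = 0.8547
  ψ = 0.8547: g = -0.00032, g' = -1.3687 → ψ = 0.8545
Converged at ψ = 0.8545.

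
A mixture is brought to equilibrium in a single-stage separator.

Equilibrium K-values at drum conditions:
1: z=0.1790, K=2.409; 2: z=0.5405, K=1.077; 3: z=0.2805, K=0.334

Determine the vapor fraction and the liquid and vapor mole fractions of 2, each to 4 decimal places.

ψ = 0.2585, x_2 = 0.5299, y_2 = 0.5708

Rachford–Rice: g(ψ) = Σ zᵢ(Kᵢ−1)/(1+ψ(Kᵢ−1)) = 0.
g(0) = ΣzᵢKᵢ − 1 = 0.1070 and g(1) = 1 − Σzᵢ/Kᵢ = -0.4160, so a root lies in (0, 1).
Newton–Raphson from ψ = 0.52:
  ψ = 0.5200: g = -0.10021, g' = -0.4125 → ψ = 0.2771
  ψ = 0.2771: g = -0.00694, g' = -0.3740 → ψ = 0.2585
Converged at ψ = 0.2585.
Compositions from xᵢ = zᵢ/(1+ψ(Kᵢ−1)), yᵢ = Kᵢxᵢ:
  1: x = 0.1312, y = 0.3161
  2: x = 0.5299, y = 0.5708
  3: x = 0.3388, y = 0.1132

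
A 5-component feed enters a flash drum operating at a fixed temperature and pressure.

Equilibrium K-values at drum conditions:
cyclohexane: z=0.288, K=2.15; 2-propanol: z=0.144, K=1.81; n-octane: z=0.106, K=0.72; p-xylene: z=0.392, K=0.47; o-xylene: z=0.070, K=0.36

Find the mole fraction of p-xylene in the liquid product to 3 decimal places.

Material balance + equilibrium reduce to Σ zᵢ(Kᵢ−1)/(1+β(Kᵢ−1)) = 0.
Feasibility: ΣzᵢKᵢ = 1.166, Σzᵢ/Kᵢ = 1.389 — both > 1, two phases present.
Iterate (Newton) starting at β = 0.5:
  β = 0.500: g = -0.0898, g' = -0.478 → β = 0.312
  β = 0.312: g = -0.0008, g' = -0.479 → β = 0.311
Converged at β = 0.311.
Compositions from xᵢ = zᵢ/(1+β(Kᵢ−1)), yᵢ = Kᵢxᵢ:
  cyclohexane: x = 0.212, y = 0.456
  2-propanol: x = 0.115, y = 0.208
  n-octane: x = 0.116, y = 0.084
  p-xylene: x = 0.469, y = 0.221
  o-xylene: x = 0.087, y = 0.031

x_p-xylene = 0.469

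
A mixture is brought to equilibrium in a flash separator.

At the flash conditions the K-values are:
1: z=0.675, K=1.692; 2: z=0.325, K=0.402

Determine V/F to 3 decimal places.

V/F = 0.659

Binary case is linear: z₁(K₁−1)(1+V/F(K₂−1)) + z₂(K₂−1)(1+V/F(K₁−1)) = 0
⇒ V/F = [z₁(K₁−1)+z₂(K₂−1)] / [−(K₁−1)(K₂−1)] = 0.2728/0.4138 = 0.659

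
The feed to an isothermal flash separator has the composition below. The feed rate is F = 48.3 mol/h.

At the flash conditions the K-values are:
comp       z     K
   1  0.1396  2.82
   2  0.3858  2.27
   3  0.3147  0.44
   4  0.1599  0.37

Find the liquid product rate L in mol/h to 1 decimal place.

Newton–Raphson from ψ = 0.45:
  ψ = 0.4500: g = 0.07526, g' = -0.6917 → ψ = 0.5588
  ψ = 0.5588: g = 0.00058, g' = -0.6868 → ψ = 0.5596
Converged at ψ = 0.5596.
Then V = ψ·F = 0.5596·48.3 = 27.0 mol/h and L = F − V = 21.3 mol/h.

L = 21.3 mol/h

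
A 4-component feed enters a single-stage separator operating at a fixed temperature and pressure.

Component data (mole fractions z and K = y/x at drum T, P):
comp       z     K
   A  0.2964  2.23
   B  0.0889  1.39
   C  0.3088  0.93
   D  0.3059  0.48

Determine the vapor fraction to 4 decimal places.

ψ = 0.5522

Let ψ = V/F and solve Σ zᵢ(Kᵢ−1)/(1+ψ(Kᵢ−1)) = 0.
g(0) = ΣzᵢKᵢ − 1 = 0.2186 and g(1) = 1 − Σzᵢ/Kᵢ = -0.1662, so a root lies in (0, 1).
Newton iteration, ψ⁰ = 0.63:
  ψ = 0.6300: g = -0.02594, g' = -0.3357 → ψ = 0.5527
  ψ = 0.5527: g = -0.00016, g' = -0.3326 → ψ = 0.5522
Converged at ψ = 0.5522.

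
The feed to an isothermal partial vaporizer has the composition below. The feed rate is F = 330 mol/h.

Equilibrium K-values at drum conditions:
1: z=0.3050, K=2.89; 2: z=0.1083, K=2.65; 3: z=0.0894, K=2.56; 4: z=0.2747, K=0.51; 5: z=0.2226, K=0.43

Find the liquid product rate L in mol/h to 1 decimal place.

L = 108.0 mol/h

Newton iteration, β⁰ = 0.5:
  β = 0.5000: g = 0.11690, g' = -0.7024 → β = 0.6664
  β = 0.6664: g = 0.00412, g' = -0.6661 → β = 0.6726
Converged at β = 0.6726.
Then V = β·F = 0.6726·330 = 222.0 mol/h and L = F − V = 108.0 mol/h.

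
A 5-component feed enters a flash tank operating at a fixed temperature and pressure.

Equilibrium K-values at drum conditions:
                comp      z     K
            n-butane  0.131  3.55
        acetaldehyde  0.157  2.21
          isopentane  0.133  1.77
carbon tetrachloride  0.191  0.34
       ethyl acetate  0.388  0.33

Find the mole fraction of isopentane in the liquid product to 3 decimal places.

Newton iteration, V/F⁰ = 0.38:
  V/F = 0.380: g = -0.1380, g' = -0.836 → V/F = 0.215
  V/F = 0.215: g = 0.0037, g' = -0.909 → V/F = 0.219
Converged at V/F = 0.219.
Compositions from xᵢ = zᵢ/(1+V/F(Kᵢ−1)), yᵢ = Kᵢxᵢ:
  n-butane: x = 0.084, y = 0.298
  acetaldehyde: x = 0.124, y = 0.274
  isopentane: x = 0.114, y = 0.201
  carbon tetrachloride: x = 0.223, y = 0.076
  ethyl acetate: x = 0.455, y = 0.150

x_isopentane = 0.114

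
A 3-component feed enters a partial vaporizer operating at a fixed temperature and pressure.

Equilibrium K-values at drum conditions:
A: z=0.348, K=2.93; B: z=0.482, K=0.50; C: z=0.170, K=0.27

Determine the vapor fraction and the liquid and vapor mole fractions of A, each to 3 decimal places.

Material balance + equilibrium reduce to Σ zᵢ(Kᵢ−1)/(1+ψ(Kᵢ−1)) = 0.
Check two-phase: ΣzᵢKᵢ = 1.307 > 1 and Σzᵢ/Kᵢ = 1.712 > 1, so g(0) = 0.307 > 0 and g(1) = -0.712 < 0.
Newton–Raphson from ψ = 0.47:
  ψ = 0.470: g = -0.1518, g' = -0.772 → ψ = 0.273
  ψ = 0.273: g = 0.0054, g' = -0.858 → ψ = 0.280
Converged at ψ = 0.280.
Compositions from xᵢ = zᵢ/(1+ψ(Kᵢ−1)), yᵢ = Kᵢxᵢ:
  A: x = 0.226, y = 0.662
  B: x = 0.560, y = 0.280
  C: x = 0.214, y = 0.058

ψ = 0.280, x_A = 0.226, y_A = 0.662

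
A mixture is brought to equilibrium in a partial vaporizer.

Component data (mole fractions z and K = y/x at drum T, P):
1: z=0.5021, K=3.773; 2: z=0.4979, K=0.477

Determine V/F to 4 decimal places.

V/F = 0.7805

Binary case is linear: z₁(K₁−1)(1+V/F(K₂−1)) + z₂(K₂−1)(1+V/F(K₁−1)) = 0
⇒ V/F = [z₁(K₁−1)+z₂(K₂−1)] / [−(K₁−1)(K₂−1)] = 1.13192/1.45028 = 0.7805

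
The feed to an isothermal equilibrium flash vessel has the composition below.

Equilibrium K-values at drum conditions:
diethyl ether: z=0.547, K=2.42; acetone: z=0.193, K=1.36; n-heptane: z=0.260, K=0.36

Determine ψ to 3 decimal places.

Rachford–Rice: g(ψ) = Σ zᵢ(Kᵢ−1)/(1+ψ(Kᵢ−1)) = 0.
g(0) = ΣzᵢKᵢ − 1 = 0.680 and g(1) = 1 − Σzᵢ/Kᵢ = -0.090, so a root lies in (0, 1).
Iterate (Newton) starting at ψ = 0.7:
  ψ = 0.700: g = 0.1436, g' = -0.643 → ψ = 0.923
  ψ = 0.923: g = -0.0186, g' = -0.857 → ψ = 0.902
  ψ = 0.902: g = -0.0004, g' = -0.822 → ψ = 0.901
Converged at ψ = 0.901.

ψ = 0.901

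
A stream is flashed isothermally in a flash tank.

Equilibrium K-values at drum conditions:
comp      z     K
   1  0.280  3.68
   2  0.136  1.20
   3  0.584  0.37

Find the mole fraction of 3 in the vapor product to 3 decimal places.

Rachford–Rice: g(ψ) = Σ zᵢ(Kᵢ−1)/(1+ψ(Kᵢ−1)) = 0.
g(0) = ΣzᵢKᵢ − 1 = 0.410 and g(1) = 1 − Σzᵢ/Kᵢ = -0.768, so a root lies in (0, 1).
Newton–Raphson from ψ = 0.5:
  ψ = 0.500: g = -0.1917, g' = -0.866 → ψ = 0.279
  ψ = 0.279: g = 0.0092, g' = -1.005 → ψ = 0.288
Converged at ψ = 0.288.
Compositions from xᵢ = zᵢ/(1+ψ(Kᵢ−1)), yᵢ = Kᵢxᵢ:
  1: x = 0.158, y = 0.582
  2: x = 0.129, y = 0.154
  3: x = 0.713, y = 0.264

y_3 = 0.264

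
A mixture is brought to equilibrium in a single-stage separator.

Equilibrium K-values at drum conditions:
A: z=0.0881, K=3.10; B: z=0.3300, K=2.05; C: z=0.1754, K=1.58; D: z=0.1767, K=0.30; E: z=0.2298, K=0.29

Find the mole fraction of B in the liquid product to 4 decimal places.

x_B = 0.2261

Newton iteration, ψ⁰ = 0.5:
  ψ = 0.5000: g = -0.04693, g' = -0.7677 → ψ = 0.4389
  ψ = 0.4389: g = -0.00099, g' = -0.7380 → ψ = 0.4375
Converged at ψ = 0.4375.
Compositions from xᵢ = zᵢ/(1+ψ(Kᵢ−1)), yᵢ = Kᵢxᵢ:
  A: x = 0.0459, y = 0.1423
  B: x = 0.2261, y = 0.4635
  C: x = 0.1399, y = 0.2210
  D: x = 0.2547, y = 0.0764
  E: x = 0.3334, y = 0.0967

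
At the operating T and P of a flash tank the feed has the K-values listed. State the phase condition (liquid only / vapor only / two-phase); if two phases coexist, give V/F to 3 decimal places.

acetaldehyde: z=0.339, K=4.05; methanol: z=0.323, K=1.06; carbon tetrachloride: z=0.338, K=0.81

vapor only

ΣzᵢKᵢ = 1.989; Σzᵢ/Kᵢ = 0.806.
Since Σzᵢ/Kᵢ < 1 the mixture is above its dew point — single vapor phase.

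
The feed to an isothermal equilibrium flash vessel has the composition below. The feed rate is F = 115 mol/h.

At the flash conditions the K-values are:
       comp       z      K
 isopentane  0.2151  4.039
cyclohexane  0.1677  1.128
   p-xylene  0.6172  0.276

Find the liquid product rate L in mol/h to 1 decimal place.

Material balance + equilibrium reduce to Σ zᵢ(Kᵢ−1)/(1+V/F(Kᵢ−1)) = 0.
g(0) = ΣzᵢKᵢ − 1 = 0.2283 and g(1) = 1 − Σzᵢ/Kᵢ = -1.4382, so a root lies in (0, 1).
Newton iteration, V/F⁰ = 0.5:
  V/F = 0.5000: g = -0.42077, g' = -1.1102 → V/F = 0.1210
  V/F = 0.1210: g = 0.00934, g' = -1.4533 → V/F = 0.1274
  V/F = 0.1274: g = 0.00008, g' = -1.4276 → V/F = 0.1275
Converged at V/F = 0.1275.
Then V = V/F·F = 0.1275·115 = 14.7 mol/h and L = F − V = 100.3 mol/h.

L = 100.3 mol/h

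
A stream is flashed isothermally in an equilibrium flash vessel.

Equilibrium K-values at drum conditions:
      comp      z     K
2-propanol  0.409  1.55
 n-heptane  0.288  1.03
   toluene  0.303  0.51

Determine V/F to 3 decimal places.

V/F = 0.442

Rachford–Rice: g(V/F) = Σ zᵢ(Kᵢ−1)/(1+V/F(Kᵢ−1)) = 0.
Check two-phase: ΣzᵢKᵢ = 1.085 > 1 and Σzᵢ/Kᵢ = 1.138 > 1, so g(0) = 0.085 > 0 and g(1) = -0.138 < 0.
Newton iteration, V/F⁰ = 0.53:
  V/F = 0.530: g = -0.0179, g' = -0.207 → V/F = 0.444
  V/F = 0.444: g = -0.0004, g' = -0.199 → V/F = 0.442
Converged at V/F = 0.442.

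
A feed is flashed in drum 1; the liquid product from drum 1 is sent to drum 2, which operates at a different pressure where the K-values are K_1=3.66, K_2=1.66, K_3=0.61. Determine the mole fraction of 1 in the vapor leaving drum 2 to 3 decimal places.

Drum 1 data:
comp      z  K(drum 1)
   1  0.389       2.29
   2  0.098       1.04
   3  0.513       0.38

y_1 (drum 2) = 0.383

Drum 1:
Let ψ₁ = V/F and solve Σ zᵢ(Kᵢ−1)/(1+ψ₁(Kᵢ−1)) = 0.
g(0) = ΣzᵢKᵢ − 1 = 0.188 and g(1) = 1 − Σzᵢ/Kᵢ = -0.614, so a root lies in (0, 1).
Newton–Raphson from ψ₁ = 0.5:
  ψ₁ = 0.500: g = -0.1521, g' = -0.654 → ψ₁ = 0.267
  ψ₁ = 0.267: g = -0.0042, g' = -0.641 → ψ₁ = 0.261
Converged at ψ₁ = 0.261.
Drum-1 compositions:
  1: x = 0.291, y = 0.667
  2: x = 0.097, y = 0.101
  3: x = 0.612, y = 0.233
Drum-2 feed = drum-1 liquid: z₂ = (0.2911, 0.0970, 0.6119).
Drum 2:
Newton iteration, ψ₂⁰ = 0.62:
  ψ₂ = 0.620: g = 0.0229, g' = -0.477 → ψ₂ = 0.668
  ψ₂ = 0.668: g = 0.0005, g' = -0.458 → ψ₂ = 0.669
Converged at ψ₂ = 0.669.
  1: x = 0.105, y = 0.383
  2: x = 0.067, y = 0.112
  3: x = 0.828, y = 0.505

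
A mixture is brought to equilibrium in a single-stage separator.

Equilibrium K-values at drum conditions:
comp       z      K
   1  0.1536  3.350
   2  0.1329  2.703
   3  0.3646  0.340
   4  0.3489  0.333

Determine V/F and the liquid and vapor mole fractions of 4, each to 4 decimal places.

V/F = 0.0825, x_4 = 0.3692, y_4 = 0.1230

Rachford–Rice: g(V/F) = Σ zᵢ(Kᵢ−1)/(1+V/F(Kᵢ−1)) = 0.
Feasibility: ΣzᵢKᵢ = 1.1139, Σzᵢ/Kᵢ = 2.2151 — both > 1, two phases present.
Newton–Raphson from V/F = 0.5:
  V/F = 0.5000: g = -0.42012, g' = -0.9950 → V/F = 0.0778
  V/F = 0.0778: g = 0.00596, g' = -1.2561 → V/F = 0.0825
Converged at V/F = 0.0825.
Compositions from xᵢ = zᵢ/(1+V/F(Kᵢ−1)), yᵢ = Kᵢxᵢ:
  1: x = 0.1287, y = 0.4310
  2: x = 0.1165, y = 0.3150
  3: x = 0.3856, y = 0.1311
  4: x = 0.3692, y = 0.1230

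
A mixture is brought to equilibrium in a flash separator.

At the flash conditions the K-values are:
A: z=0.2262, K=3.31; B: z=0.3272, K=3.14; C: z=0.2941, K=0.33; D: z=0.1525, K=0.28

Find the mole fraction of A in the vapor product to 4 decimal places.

Rachford–Rice: g(ψ) = Σ zᵢ(Kᵢ−1)/(1+ψ(Kᵢ−1)) = 0.
Feasibility: ΣzᵢKᵢ = 1.9159, Σzᵢ/Kᵢ = 1.6084 — both > 1, two phases present.
Newton–Raphson from ψ = 0.57:
  ψ = 0.5700: g = 0.03596, g' = -1.1020 → ψ = 0.6026
  ψ = 0.6026: g = -0.00019, g' = -1.1148 → ψ = 0.6025
Converged at ψ = 0.6025.
Compositions from xᵢ = zᵢ/(1+ψ(Kᵢ−1)), yᵢ = Kᵢxᵢ:
  A: x = 0.0946, y = 0.3131
  B: x = 0.1429, y = 0.4488
  C: x = 0.4932, y = 0.1627
  D: x = 0.2693, y = 0.0754

y_A = 0.3131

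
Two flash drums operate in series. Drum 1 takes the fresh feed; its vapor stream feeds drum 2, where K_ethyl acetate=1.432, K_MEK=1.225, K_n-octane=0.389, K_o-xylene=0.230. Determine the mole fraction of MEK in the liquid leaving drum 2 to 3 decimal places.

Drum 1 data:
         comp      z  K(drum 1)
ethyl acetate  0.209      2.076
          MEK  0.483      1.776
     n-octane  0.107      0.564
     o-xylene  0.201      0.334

x_MEK (drum 2) = 0.502

Drum 1:
Let ψ₁ = V/F and solve Σ zᵢ(Kᵢ−1)/(1+ψ₁(Kᵢ−1)) = 0.
Check two-phase: ΣzᵢKᵢ = 1.419 > 1 and Σzᵢ/Kᵢ = 1.164 > 1, so g(0) = 0.419 > 0 and g(1) = -0.164 < 0.
Newton iteration, ψ₁⁰ = 0.4:
  ψ₁ = 0.400: g = 0.2043, g' = -0.483 → ψ₁ = 0.823
  ψ₁ = 0.823: g = -0.0208, g' = -0.662 → ψ₁ = 0.791
  ψ₁ = 0.791: g = -0.0006, g' = -0.628 → ψ₁ = 0.790
Converged at ψ₁ = 0.790.
Drum-1 compositions:
  ethyl acetate: x = 0.113, y = 0.234
  MEK: x = 0.299, y = 0.532
  n-octane: x = 0.163, y = 0.092
  o-xylene: x = 0.424, y = 0.142
Drum-2 feed = drum-1 vapor: z₂ = (0.2345, 0.5317, 0.0921, 0.1418).
Drum 2:
Rachford–Rice: g(ψ₂) = Σ zᵢ(Kᵢ−1)/(1+ψ₂(Kᵢ−1)) = 0.
Feasibility: ΣzᵢKᵢ = 1.056, Σzᵢ/Kᵢ = 1.451 — both > 1, two phases present.
Newton–Raphson from ψ₂ = 0.52:
  ψ₂ = 0.520: g = -0.0747, g' = -0.358 → ψ₂ = 0.312
  ψ₂ = 0.312: g = -0.0120, g' = -0.255 → ψ₂ = 0.264
  ψ₂ = 0.264: g = -0.0004, g' = -0.241 → ψ₂ = 0.263
Converged at ψ₂ = 0.263.
  ethyl acetate: x = 0.211, y = 0.302
  MEK: x = 0.502, y = 0.615
  n-octane: x = 0.110, y = 0.043
  o-xylene: x = 0.178, y = 0.041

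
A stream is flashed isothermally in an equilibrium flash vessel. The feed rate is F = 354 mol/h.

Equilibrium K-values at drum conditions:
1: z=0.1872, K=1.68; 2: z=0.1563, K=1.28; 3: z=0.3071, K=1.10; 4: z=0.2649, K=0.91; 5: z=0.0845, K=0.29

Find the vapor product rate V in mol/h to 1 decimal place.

V = 258.4 mol/h

Material balance + equilibrium reduce to Σ zᵢ(Kᵢ−1)/(1+V/F(Kᵢ−1)) = 0.
g(0) = ΣzᵢKᵢ − 1 = 0.1179 and g(1) = 1 − Σzᵢ/Kᵢ = -0.0952, so a root lies in (0, 1).
Newton iteration, V/F⁰ = 0.33:
  V/F = 0.3300: g = 0.07083, g' = -0.1458 → V/F = 0.8158
  V/F = 0.8158: g = -0.02240, g' = -0.2896 → V/F = 0.7384
  V/F = 0.7384: g = -0.00204, g' = -0.2401 → V/F = 0.7299
  V/F = 0.7299: g = -0.00002, g' = -0.2358 → V/F = 0.7298
Converged at V/F = 0.7298.
Then V = V/F·F = 0.7298·354 = 258.4 mol/h and L = F − V = 95.6 mol/h.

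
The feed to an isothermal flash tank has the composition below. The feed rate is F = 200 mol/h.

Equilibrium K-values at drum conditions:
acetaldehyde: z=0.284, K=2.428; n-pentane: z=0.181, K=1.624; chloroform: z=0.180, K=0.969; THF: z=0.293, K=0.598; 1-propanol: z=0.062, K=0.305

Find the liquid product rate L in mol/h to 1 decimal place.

L = 45.8 mol/h

Let ψ = V/F and solve Σ zᵢ(Kᵢ−1)/(1+ψ(Kᵢ−1)) = 0.
Check two-phase: ΣzᵢKᵢ = 1.352 > 1 and Σzᵢ/Kᵢ = 1.107 > 1, so g(0) = 0.352 > 0 and g(1) = -0.107 < 0.
Iterate (Newton) starting at ψ = 0.68:
  ψ = 0.680: g = 0.0356, g' = -0.381 → ψ = 0.773
  ψ = 0.773: g = -0.0009, g' = -0.403 → ψ = 0.771
Converged at ψ = 0.771.
Then V = ψ·F = 0.7711·200 = 154.2 mol/h and L = F − V = 45.8 mol/h.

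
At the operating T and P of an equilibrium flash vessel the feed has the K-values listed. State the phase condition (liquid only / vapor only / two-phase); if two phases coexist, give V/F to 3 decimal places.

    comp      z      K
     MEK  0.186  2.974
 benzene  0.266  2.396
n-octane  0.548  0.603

two-phase, V/F = 0.797

ΣzᵢKᵢ = 1.521; Σzᵢ/Kᵢ = 1.082.
Both exceed 1, so a two-phase solution exists.
Iterate (Newton) starting at ψ = 0.41:
  ψ = 0.410: g = 0.1792, g' = -0.554 → ψ = 0.733
  ψ = 0.733: g = 0.0266, g' = -0.419 → ψ = 0.797
Converged at ψ = 0.797.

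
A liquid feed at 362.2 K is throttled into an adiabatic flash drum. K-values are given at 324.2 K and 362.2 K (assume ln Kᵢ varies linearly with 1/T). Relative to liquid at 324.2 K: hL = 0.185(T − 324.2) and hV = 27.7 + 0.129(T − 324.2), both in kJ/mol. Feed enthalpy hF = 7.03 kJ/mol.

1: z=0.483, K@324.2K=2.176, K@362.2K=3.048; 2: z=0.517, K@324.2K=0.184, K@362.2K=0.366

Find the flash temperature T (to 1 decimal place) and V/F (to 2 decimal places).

Adiabatic flash: solve Rachford–Rice at each trial T, then check hF = ψ·hV(T) + (1−ψ)·hL(T).
  T = 324.2 K: K = (2.176, 0.184), RR gives ψ = 0.152, H_out = 4.218 kJ/mol
  T = 362.2 K: K = (3.048, 0.366), RR gives ψ = 0.509, H_out = 20.056 kJ/mol
  T = 343.2 K: K = (2.599, 0.264), RR gives ψ = 0.333, H_out = 12.397 kJ/mol
  T = 333.7 K: K = (2.384, 0.222), RR gives ψ = 0.247, H_out = 8.472 kJ/mol
  T = 328.9 K: K = (2.278, 0.202), RR gives ψ = 0.201, H_out = 6.380 kJ/mol
  T = 331.3 K: K = (2.331, 0.212), RR gives ψ = 0.224, H_out = 7.439 kJ/mol
Linear interpolation between T = 328.9 (H_out = 6.380) and T = 331.3 (H_out = 7.439) on hF = 7.03 gives T ≈ 330.4 K, at which ψ = 0.22.

T = 330.4 K, V/F = 0.22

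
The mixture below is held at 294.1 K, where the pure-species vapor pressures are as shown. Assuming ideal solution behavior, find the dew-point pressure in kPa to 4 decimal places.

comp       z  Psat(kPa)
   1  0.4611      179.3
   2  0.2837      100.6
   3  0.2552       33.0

Pdew = 76.1900 kPa

At the dew point ψ → 1, so Σzᵢ/Kᵢ = 1 with Kᵢ = Pᵢˢᵃᵗ/P ⇒ 1/P = Σzᵢ/Pᵢˢᵃᵗ.
1/P = 0.4611/179.3 + 0.2837/100.6 + 0.2552/33.0 = 0.0131251 ⇒ P = 76.1900 kPa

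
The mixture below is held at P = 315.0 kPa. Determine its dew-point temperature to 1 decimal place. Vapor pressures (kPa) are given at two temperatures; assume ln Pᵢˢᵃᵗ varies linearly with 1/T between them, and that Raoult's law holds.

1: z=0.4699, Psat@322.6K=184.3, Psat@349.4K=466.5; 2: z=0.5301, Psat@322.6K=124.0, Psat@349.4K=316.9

T = 344.2 K

Dew-point temperature: Σzᵢ·P/Pᵢˢᵃᵗ(T) = 1. Interpolate ln Pᵢˢᵃᵗ = aᵢ + bᵢ/T.
  T = 322.6 K: ΣzᵢP/Pᵢˢᵃᵗ = 2.1498
  T = 349.4 K: ΣzᵢP/Pᵢˢᵃᵗ = 0.8442
  T = 336.0 K: ΣzᵢP/Pᵢˢᵃᵗ = 1.3223
  T = 342.7 K: ΣzᵢP/Pᵢˢᵃᵗ = 1.0519
  T = 346.0 K: ΣzᵢP/Pᵢˢᵃᵗ = 0.9429
  T = 344.4 K: ΣzᵢP/Pᵢˢᵃᵗ = 0.9940
Interpolating between 342.7 K and 344.4 K gives T ≈ 344.2 K.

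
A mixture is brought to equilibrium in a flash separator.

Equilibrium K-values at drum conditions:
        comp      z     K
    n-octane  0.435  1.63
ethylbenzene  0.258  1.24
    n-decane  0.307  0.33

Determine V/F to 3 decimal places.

Material balance + equilibrium reduce to Σ zᵢ(Kᵢ−1)/(1+V/F(Kᵢ−1)) = 0.
g(0) = ΣzᵢKᵢ − 1 = 0.130 and g(1) = 1 − Σzᵢ/Kᵢ = -0.405, so a root lies in (0, 1).
Iterate (Newton) starting at V/F = 0.5:
  V/F = 0.500: g = -0.0456, g' = -0.423 → V/F = 0.392
  V/F = 0.392: g = -0.0027, g' = -0.377 → V/F = 0.385
Converged at V/F = 0.385.

V/F = 0.385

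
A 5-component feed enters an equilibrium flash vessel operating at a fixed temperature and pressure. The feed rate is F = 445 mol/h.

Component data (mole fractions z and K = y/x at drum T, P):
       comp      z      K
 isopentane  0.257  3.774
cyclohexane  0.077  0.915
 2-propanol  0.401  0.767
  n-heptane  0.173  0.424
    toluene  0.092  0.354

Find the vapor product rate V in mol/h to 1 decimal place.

Material balance + equilibrium reduce to Σ zᵢ(Kᵢ−1)/(1+β(Kᵢ−1)) = 0.
Feasibility: ΣzᵢKᵢ = 1.454, Σzᵢ/Kᵢ = 1.343 — both > 1, two phases present.
Iterate (Newton) starting at β = 0.57:
  β = 0.570: g = -0.0808, g' = -0.550 → β = 0.423
  β = 0.423: g = 0.0041, g' = -0.619 → β = 0.430
Converged at β = 0.430.
Then V = β·F = 0.4296·445 = 191.2 mol/h and L = F − V = 253.8 mol/h.

V = 191.2 mol/h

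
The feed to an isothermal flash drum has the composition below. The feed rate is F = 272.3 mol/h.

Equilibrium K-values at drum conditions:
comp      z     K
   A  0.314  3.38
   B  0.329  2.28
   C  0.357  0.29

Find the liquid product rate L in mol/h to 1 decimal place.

L = 82.1 mol/h

Rachford–Rice: g(β) = Σ zᵢ(Kᵢ−1)/(1+β(Kᵢ−1)) = 0.
Check two-phase: ΣzᵢKᵢ = 1.915 > 1 and Σzᵢ/Kᵢ = 1.468 > 1, so g(0) = 0.915 > 0 and g(1) = -0.468 < 0.
Newton–Raphson from β = 0.5:
  β = 0.500: g = 0.2050, g' = -1.004 → β = 0.704
  β = 0.704: g = -0.0062, g' = -1.117 → β = 0.699
Converged at β = 0.699.
Then V = β·F = 0.6987·272.3 = 190.2 mol/h and L = F − V = 82.1 mol/h.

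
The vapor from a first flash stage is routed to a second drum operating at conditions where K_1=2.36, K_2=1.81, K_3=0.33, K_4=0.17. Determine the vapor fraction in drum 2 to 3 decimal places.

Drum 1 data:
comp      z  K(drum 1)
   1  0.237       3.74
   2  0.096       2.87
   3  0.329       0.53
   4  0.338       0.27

V/F (drum 2) = 0.666

Drum 1:
Newton–Raphson from ψ₁ = 0.47:
  ψ₁ = 0.470: g = -0.1947, g' = -0.972 → ψ₁ = 0.270
  ψ₁ = 0.270: g = 0.0084, g' = -1.111 → ψ₁ = 0.277
Converged at ψ₁ = 0.277.
Drum-1 compositions:
  1: x = 0.135, y = 0.504
  2: x = 0.063, y = 0.181
  3: x = 0.378, y = 0.201
  4: x = 0.424, y = 0.114
Drum-2 feed = drum-1 vapor: z₂ = (0.5036, 0.1814, 0.2005, 0.1144).
Drum 2:
Let ψ₂ = V/F and solve Σ zᵢ(Kᵢ−1)/(1+ψ₂(Kᵢ−1)) = 0.
g(0) = ΣzᵢKᵢ − 1 = 0.603 and g(1) = 1 − Σzᵢ/Kᵢ = -0.594, so a root lies in (0, 1).
Iterate (Newton) starting at ψ₂ = 0.5:
  ψ₂ = 0.500: g = 0.1479, g' = -0.824 → ψ₂ = 0.679
  ψ₂ = 0.679: g = -0.0137, g' = -1.019 → ψ₂ = 0.666
Converged at ψ₂ = 0.666.
  1: x = 0.264, y = 0.624
  2: x = 0.118, y = 0.213
  3: x = 0.362, y = 0.119
  4: x = 0.256, y = 0.043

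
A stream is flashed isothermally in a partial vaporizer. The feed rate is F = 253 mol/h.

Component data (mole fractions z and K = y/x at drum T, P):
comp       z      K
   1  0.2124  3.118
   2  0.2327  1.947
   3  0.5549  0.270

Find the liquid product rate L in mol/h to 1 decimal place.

Material balance + equilibrium reduce to Σ zᵢ(Kᵢ−1)/(1+V/F(Kᵢ−1)) = 0.
Feasibility: ΣzᵢKᵢ = 1.2652, Σzᵢ/Kᵢ = 2.2428 — both > 1, two phases present.
Iterate (Newton) starting at V/F = 0.5:
  V/F = 0.5000: g = -0.26988, g' = -1.0542 → V/F = 0.2440
  V/F = 0.2440: g = -0.01728, g' = -0.9896 → V/F = 0.2265
  V/F = 0.2265: g = 0.00010, g' = -1.0011 → V/F = 0.2266
Converged at V/F = 0.2266.
Then V = V/F·F = 0.2266·253 = 57.3 mol/h and L = F − V = 195.7 mol/h.

L = 195.7 mol/h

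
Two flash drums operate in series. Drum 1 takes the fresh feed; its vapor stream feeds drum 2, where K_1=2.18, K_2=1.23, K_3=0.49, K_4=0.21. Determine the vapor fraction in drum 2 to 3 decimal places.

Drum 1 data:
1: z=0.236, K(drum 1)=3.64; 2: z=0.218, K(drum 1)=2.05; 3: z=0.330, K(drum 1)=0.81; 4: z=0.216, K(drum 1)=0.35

Drum 1:
Rachford–Rice: g(ψ₁) = Σ zᵢ(Kᵢ−1)/(1+ψ₁(Kᵢ−1)) = 0.
Check two-phase: ΣzᵢKᵢ = 1.649 > 1 and Σzᵢ/Kᵢ = 1.196 > 1, so g(0) = 0.649 > 0 and g(1) = -0.196 < 0.
Newton iteration, ψ₁⁰ = 0.57:
  ψ₁ = 0.570: g = 0.0986, g' = -0.602 → ψ₁ = 0.734
Converged at ψ₁ = 0.734.
Drum-1 compositions:
  1: x = 0.080, y = 0.292
  2: x = 0.123, y = 0.252
  3: x = 0.383, y = 0.311
  4: x = 0.413, y = 0.145
Drum-2 feed = drum-1 vapor: z₂ = (0.2924, 0.2524, 0.3106, 0.1446).
Drum 2:
Newton–Raphson from ψ₂ = 0.5:
  ψ₂ = 0.500: g = -0.1323, g' = -0.564 → ψ₂ = 0.265
  ψ₂ = 0.265: g = -0.0102, g' = -0.500 → ψ₂ = 0.245
Converged at ψ₂ = 0.245.
  1: x = 0.227, y = 0.495
  2: x = 0.239, y = 0.294
  3: x = 0.355, y = 0.174
  4: x = 0.179, y = 0.038

V/F (drum 2) = 0.245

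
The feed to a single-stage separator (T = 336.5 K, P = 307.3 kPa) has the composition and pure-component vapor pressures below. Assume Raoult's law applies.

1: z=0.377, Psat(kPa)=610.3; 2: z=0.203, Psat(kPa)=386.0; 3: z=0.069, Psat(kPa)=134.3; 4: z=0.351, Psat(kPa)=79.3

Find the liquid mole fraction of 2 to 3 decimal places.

x_2 = 0.192

Raoult's law: Kᵢ = Pᵢˢᵃᵗ/P = Pᵢˢᵃᵗ/307.3.
  K_1 = 610.3/307.3 = 1.98601, K_2 = 386.0/307.3 = 1.25610, K_3 = 134.3/307.3 = 0.43703, K_4 = 79.3/307.3 = 0.25805
Material balance + equilibrium reduce to Σ zᵢ(Kᵢ−1)/(1+ψ(Kᵢ−1)) = 0.
Check two-phase: ΣzᵢKᵢ = 1.124 > 1 and Σzᵢ/Kᵢ = 1.870 > 1, so g(0) = 0.124 > 0 and g(1) = -0.870 < 0.
Newton–Raphson from ψ = 0.5:
  ψ = 0.500: g = -0.1730, g' = -0.706 → ψ = 0.255
  ψ = 0.255: g = -0.0206, g' = -0.569 → ψ = 0.219
  ψ = 0.219: g = -0.0001, g' = -0.564 → ψ = 0.218
Converged at ψ = 0.218.
Compositions from xᵢ = zᵢ/(1+ψ(Kᵢ−1)), yᵢ = Kᵢxᵢ:
  1: x = 0.310, y = 0.616
  2: x = 0.192, y = 0.241
  3: x = 0.079, y = 0.034
  4: x = 0.419, y = 0.108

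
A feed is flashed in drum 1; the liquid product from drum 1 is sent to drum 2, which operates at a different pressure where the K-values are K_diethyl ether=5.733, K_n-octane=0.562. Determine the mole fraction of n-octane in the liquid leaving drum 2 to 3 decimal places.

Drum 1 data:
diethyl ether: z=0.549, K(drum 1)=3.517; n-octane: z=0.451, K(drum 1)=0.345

Drum 1:
Rachford–Rice: g(ψ₁) = Σ zᵢ(Kᵢ−1)/(1+ψ₁(Kᵢ−1)) = 0.
g(0) = ΣzᵢKᵢ − 1 = 1.086 and g(1) = 1 − Σzᵢ/Kᵢ = -0.463, so a root lies in (0, 1).
Iterate (Newton) starting at ψ₁ = 0.5:
  ψ₁ = 0.500: g = 0.1726, g' = -1.110 → ψ₁ = 0.656
  ψ₁ = 0.656: g = 0.0038, g' = -1.090 → ψ₁ = 0.659
Converged at ψ₁ = 0.659.
Drum-1 compositions:
  diethyl ether: x = 0.206, y = 0.726
  n-octane: x = 0.794, y = 0.274
Drum-2 feed = drum-1 liquid: z₂ = (0.2065, 0.7935).
Drum 2:
Newton–Raphson from ψ₂ = 0.5:
  ψ₂ = 0.500: g = -0.1547, g' = -0.658 → ψ₂ = 0.265
  ψ₂ = 0.265: g = 0.0406, g' = -1.106 → ψ₂ = 0.301
  ψ₂ = 0.301: g = 0.0023, g' = -0.987 → ψ₂ = 0.304
Converged at ψ₂ = 0.304.
  diethyl ether: x = 0.085, y = 0.486
  n-octane: x = 0.915, y = 0.514

x_n-octane (drum 2) = 0.915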